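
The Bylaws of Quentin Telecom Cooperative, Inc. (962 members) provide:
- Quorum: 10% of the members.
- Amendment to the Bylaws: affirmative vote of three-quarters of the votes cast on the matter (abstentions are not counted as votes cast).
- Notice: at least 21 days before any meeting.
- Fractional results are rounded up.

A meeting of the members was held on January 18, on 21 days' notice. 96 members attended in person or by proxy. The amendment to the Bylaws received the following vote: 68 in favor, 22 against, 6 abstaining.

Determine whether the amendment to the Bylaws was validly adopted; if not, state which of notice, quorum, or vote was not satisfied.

Invalid — quorum requirement not satisfied.

Notice: 21 days given; 21 required. Satisfied.
Quorum: 10% of 962 = 96.20, rounded up to 97; 96 present. Not satisfied.
Vote: requires three-fourths of the votes cast (96 − 6 abstaining = 90); 3/4 of 90 = 67.50, rounded up to 68, so 68 needed; 68 in favor. Satisfied.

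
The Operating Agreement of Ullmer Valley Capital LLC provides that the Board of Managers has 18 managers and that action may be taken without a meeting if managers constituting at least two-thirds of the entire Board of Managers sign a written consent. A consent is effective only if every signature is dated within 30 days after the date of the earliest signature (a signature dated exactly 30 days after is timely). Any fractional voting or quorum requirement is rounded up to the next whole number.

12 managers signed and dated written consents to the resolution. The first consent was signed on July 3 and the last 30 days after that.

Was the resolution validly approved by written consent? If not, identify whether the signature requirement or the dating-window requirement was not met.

Effective — both the signature and dating-window requirements are satisfied.

Signatures required: at least two-thirds of 18 — 2/3 of 18 = 12, so 12 needed; 12 signed. Sufficient.
Dating window: the latest signature is 30 days after the earliest; the limit is 30 days. Within the window.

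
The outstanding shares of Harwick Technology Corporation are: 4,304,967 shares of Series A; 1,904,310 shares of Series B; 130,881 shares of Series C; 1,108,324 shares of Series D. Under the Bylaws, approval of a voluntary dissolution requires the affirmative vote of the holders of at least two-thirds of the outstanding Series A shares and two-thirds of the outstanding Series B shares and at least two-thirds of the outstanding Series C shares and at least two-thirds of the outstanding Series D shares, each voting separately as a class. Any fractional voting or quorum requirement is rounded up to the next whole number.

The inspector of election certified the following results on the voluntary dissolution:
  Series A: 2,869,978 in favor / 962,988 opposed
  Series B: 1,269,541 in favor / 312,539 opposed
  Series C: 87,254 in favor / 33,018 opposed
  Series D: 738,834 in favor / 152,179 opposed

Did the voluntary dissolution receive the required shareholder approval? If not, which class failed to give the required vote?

Not approved — the Series D shares did not give the required vote.

Series A: 2/3 of 4304967 = 2869978; 2,869,978 required, 2,869,978 in favor — approved.
Series B: 2/3 of 1904310 = 1269540; 1,269,540 required, 1,269,541 in favor — approved.
Series C: 2/3 of 130881 = 87254; 87,254 required, 87,254 in favor — approved.
Series D: 2/3 of 1108324 = 738882.67, rounded up to 738883; 738,883 required, 738,834 in favor — not approved.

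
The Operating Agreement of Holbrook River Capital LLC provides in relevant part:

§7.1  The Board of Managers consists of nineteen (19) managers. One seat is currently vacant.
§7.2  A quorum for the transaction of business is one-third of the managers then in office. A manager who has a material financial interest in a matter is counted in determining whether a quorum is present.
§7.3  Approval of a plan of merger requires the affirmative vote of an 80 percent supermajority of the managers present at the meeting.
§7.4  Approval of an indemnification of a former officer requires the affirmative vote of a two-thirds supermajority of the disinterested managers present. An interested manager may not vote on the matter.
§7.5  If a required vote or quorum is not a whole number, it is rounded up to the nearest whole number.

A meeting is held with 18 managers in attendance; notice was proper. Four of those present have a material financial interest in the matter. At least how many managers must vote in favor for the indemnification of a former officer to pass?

The indemnification of a former officer requires two-thirds of the disinterested managers present (18 − 4 = 14).
2/3 of 14 = 9.33, rounded up to 10.

10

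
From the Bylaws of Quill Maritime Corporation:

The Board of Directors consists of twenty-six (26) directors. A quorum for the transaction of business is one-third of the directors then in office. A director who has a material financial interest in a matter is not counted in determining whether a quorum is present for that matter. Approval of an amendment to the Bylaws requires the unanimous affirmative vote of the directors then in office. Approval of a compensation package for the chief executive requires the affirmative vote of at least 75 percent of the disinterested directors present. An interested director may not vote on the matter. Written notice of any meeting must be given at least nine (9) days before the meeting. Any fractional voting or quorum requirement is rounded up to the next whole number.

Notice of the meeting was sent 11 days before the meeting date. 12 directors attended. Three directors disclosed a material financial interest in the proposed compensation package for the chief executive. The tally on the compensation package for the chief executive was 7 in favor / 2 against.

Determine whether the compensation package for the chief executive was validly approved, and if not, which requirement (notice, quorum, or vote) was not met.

Valid — all requirements satisfied.

Notice: 11 days given; 9 required (11 ≥ 9). Satisfied.
Quorum: 12 present, but the 3 interested directors do not count, leaving 9. Quorum is 9. Satisfied.
Vote: the compensation package for the chief executive requires three-fourths of the disinterested directors present (12 − 3 = 9). 3/4 of 9 = 6.75, rounded up to 7, so 7 affirmative votes are needed; 7 voted in favor. Satisfied.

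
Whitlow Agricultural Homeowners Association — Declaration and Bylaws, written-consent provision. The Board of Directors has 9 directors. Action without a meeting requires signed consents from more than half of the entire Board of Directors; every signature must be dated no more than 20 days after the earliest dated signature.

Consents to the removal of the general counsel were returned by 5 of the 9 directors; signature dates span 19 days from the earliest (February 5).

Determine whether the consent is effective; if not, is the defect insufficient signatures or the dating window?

Signatures required: more than half of 9 — a majority of 9 is 5, so 5 needed; 5 signed. Sufficient.
Dating window: the latest signature is 19 days after the earliest; the limit is 20 days. Within the window.

Effective — both the signature and dating-window requirements are satisfied.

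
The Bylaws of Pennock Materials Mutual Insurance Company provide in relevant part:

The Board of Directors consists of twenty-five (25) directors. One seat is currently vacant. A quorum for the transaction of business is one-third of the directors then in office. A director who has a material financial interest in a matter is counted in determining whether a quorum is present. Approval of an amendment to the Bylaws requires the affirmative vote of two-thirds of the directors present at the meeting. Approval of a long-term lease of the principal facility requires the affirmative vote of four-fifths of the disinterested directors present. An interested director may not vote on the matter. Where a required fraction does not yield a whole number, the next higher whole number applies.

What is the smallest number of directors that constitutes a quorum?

8

1/3 of 24 = 8.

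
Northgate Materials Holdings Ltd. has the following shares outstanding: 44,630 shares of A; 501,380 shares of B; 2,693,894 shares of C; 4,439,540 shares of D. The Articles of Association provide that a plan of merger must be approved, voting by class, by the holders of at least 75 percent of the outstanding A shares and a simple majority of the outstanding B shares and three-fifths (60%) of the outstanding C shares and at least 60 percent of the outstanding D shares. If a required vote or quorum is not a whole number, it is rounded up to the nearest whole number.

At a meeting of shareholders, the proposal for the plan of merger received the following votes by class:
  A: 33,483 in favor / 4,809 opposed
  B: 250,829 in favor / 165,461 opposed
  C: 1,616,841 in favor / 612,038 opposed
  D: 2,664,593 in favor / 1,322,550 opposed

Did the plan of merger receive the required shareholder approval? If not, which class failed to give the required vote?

A: 3/4 of 44630 = 33472.50, rounded up to 33473; 33,473 required, 33,483 in favor — approved.
B: a majority of 501380 is 250691; 250,691 required, 250,829 in favor — approved.
C: 3/5 of 2693894 = 1616336.40, rounded up to 1616337; 1,616,337 required, 1,616,841 in favor — approved.
D: 3/5 of 4439540 = 2663724; 2,663,724 required, 2,664,593 in favor — approved.

Approved — every class gave the required vote.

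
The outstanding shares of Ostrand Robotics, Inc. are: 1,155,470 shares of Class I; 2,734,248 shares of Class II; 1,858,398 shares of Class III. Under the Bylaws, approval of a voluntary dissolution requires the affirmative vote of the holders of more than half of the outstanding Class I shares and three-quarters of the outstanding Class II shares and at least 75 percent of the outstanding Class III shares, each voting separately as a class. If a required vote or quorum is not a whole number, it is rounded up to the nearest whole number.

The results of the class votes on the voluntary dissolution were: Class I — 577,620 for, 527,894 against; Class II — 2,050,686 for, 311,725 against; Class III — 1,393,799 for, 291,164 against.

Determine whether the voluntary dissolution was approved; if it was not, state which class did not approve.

Class I: a majority of 1155470 is 577736; 577,736 required, 577,620 in favor — not approved.
Class II: 3/4 of 2734248 = 2050686; 2,050,686 required, 2,050,686 in favor — approved.
Class III: 3/4 of 1858398 = 1393798.50, rounded up to 1393799; 1,393,799 required, 1,393,799 in favor — approved.

Not approved — the Class I shares did not give the required vote.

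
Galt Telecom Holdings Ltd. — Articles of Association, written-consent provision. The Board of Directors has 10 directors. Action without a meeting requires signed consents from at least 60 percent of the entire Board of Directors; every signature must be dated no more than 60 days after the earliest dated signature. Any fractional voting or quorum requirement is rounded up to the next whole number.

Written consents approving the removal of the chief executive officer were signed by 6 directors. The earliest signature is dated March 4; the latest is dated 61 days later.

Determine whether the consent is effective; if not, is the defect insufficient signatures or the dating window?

Not effective — dating-window requirement not satisfied.

Signatures required: at least 60 percent of 10 — 3/5 of 10 = 6, so 6 needed; 6 signed. Sufficient.
Dating window: the latest signature is 61 days after the earliest; the limit is 60 days. Outside the window.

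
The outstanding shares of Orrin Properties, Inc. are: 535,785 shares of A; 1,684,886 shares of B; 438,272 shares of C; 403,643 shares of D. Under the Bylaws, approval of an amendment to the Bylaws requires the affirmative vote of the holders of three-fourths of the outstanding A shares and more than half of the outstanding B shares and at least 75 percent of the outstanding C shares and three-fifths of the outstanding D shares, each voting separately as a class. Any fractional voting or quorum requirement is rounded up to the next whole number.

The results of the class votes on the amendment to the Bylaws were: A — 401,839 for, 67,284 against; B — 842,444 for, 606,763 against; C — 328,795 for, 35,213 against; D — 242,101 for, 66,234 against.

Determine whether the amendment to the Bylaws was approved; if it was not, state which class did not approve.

A: 3/4 of 535785 = 401838.75, rounded up to 401839; 401,839 required, 401,839 in favor — approved.
B: a majority of 1684886 is 842444; 842,444 required, 842,444 in favor — approved.
C: 3/4 of 438272 = 328704; 328,704 required, 328,795 in favor — approved.
D: 3/5 of 403643 = 242185.80, rounded up to 242186; 242,186 required, 242,101 in favor — not approved.

Not approved — the D shares did not give the required vote.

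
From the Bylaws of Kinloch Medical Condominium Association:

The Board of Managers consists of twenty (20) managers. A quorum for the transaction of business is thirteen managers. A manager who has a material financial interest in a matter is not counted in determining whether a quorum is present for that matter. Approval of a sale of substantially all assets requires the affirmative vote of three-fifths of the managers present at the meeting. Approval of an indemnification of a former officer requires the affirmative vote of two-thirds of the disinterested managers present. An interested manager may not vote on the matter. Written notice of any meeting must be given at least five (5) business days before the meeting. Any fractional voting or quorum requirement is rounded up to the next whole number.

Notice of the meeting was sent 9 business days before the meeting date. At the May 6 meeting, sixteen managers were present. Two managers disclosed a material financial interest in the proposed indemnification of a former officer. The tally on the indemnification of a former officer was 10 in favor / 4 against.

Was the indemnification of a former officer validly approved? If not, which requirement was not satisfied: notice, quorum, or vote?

Valid — all requirements satisfied.

Notice: 9 business days given; 5 required (9 ≥ 5). Satisfied.
Quorum: 16 present, but the 2 interested managers do not count, leaving 14. Quorum is 13. Satisfied.
Vote: the indemnification of a former officer requires two-thirds of the disinterested managers present (16 − 2 = 14). 2/3 of 14 = 9.33, rounded up to 10, so 10 affirmative votes are needed; 10 voted in favor. Satisfied.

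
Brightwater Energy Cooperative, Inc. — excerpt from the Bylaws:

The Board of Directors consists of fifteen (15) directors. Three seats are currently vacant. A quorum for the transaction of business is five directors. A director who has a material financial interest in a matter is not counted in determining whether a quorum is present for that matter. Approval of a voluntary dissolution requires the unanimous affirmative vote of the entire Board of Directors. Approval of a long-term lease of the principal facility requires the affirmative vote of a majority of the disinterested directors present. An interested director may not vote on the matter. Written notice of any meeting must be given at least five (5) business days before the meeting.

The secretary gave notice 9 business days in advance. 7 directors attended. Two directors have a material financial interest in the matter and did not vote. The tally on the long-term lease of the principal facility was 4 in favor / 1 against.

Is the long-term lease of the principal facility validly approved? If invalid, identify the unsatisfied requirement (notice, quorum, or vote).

Valid — all requirements satisfied.

Notice: 9 business days given; 5 required (9 ≥ 5). Satisfied.
Quorum: 7 present, but the 2 interested directors do not count, leaving 5. Quorum is 5. Satisfied.
Vote: the long-term lease of the principal facility requires a majority of the disinterested directors present (7 − 2 = 5). A majority of 5 is 3, so 3 affirmative votes are needed; 4 voted in favor. Satisfied.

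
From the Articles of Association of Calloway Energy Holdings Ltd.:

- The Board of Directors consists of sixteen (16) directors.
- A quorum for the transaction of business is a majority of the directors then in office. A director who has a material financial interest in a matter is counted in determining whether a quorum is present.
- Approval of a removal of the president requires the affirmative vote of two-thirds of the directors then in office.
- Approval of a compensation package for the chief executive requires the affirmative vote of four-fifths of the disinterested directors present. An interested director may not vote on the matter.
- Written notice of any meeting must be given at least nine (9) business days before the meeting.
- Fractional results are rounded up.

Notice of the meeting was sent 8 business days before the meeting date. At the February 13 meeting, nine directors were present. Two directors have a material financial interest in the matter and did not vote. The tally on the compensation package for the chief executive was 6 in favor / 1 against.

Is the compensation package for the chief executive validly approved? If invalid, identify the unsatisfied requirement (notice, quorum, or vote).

Notice: 8 business days given; 9 required (8 < 9). Not satisfied.
Quorum: 9 present (interested directors count toward quorum); quorum is 9. Satisfied.
Vote: the compensation package for the chief executive requires four-fifths of the disinterested directors present (9 − 2 = 7). 4/5 of 7 = 5.60, rounded up to 6, so 6 affirmative votes are needed; 6 voted in favor. Satisfied.

Invalid — notice requirement not satisfied.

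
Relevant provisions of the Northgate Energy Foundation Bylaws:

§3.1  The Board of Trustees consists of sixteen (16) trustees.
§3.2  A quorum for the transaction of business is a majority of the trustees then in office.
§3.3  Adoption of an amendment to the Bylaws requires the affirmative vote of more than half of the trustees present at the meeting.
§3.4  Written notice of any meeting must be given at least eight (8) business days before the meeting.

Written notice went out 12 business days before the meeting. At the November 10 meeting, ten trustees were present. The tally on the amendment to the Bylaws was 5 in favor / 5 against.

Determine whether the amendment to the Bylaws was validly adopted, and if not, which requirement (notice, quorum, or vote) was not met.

Notice: 12 business days given; 8 required (12 ≥ 8). Satisfied.
Quorum: 10 present; quorum is 9. Satisfied.
Vote: the amendment to the Bylaws requires a majority of the trustees present (10). A majority of 10 is 6, so 6 affirmative votes are needed; 5 voted in favor. Not satisfied.

Invalid — vote requirement not satisfied.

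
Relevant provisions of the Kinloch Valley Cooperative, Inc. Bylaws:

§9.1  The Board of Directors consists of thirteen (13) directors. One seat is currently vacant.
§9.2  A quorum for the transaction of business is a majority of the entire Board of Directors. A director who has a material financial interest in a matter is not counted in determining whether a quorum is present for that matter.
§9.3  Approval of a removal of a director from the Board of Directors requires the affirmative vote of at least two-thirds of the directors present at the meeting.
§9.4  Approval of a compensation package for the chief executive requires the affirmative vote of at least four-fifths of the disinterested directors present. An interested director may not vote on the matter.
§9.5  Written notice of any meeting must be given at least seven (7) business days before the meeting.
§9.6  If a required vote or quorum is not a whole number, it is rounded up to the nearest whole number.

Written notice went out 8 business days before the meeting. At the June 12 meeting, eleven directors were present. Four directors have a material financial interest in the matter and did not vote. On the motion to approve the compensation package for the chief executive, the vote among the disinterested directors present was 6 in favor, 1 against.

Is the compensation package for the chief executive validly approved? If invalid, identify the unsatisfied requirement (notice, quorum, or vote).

Notice: 8 business days given; 7 required (8 ≥ 7). Satisfied.
Quorum: 11 present, but the 4 interested directors do not count, leaving 7. Quorum is 7. Satisfied.
Vote: the compensation package for the chief executive requires four-fifths of the disinterested directors present (11 − 4 = 7). 4/5 of 7 = 5.60, rounded up to 6, so 6 affirmative votes are needed; 6 voted in favor. Satisfied.

Valid — all requirements satisfied.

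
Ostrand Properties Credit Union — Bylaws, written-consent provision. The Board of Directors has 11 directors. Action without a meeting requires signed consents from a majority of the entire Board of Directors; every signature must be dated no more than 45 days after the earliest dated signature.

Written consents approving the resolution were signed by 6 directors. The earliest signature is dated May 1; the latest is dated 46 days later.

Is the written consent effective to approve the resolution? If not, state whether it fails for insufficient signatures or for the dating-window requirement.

Not effective — dating-window requirement not satisfied.

Signatures required: a majority of 11 — a majority of 11 is 6, so 6 needed; 6 signed. Sufficient.
Dating window: the latest signature is 46 days after the earliest; the limit is 45 days. Outside the window.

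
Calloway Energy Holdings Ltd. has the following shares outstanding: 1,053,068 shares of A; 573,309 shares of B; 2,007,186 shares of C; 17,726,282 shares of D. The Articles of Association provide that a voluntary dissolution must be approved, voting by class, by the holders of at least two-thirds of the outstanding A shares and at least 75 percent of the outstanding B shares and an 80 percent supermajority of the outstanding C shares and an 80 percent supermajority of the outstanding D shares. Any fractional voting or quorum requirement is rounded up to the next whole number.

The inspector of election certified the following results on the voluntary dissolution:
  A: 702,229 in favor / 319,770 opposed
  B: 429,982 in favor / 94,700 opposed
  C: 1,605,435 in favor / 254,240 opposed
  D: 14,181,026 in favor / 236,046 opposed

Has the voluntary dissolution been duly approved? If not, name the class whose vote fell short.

Not approved — the C shares did not give the required vote.

A: 2/3 of 1053068 = 702045.33, rounded up to 702046; 702,046 required, 702,229 in favor — approved.
B: 3/4 of 573309 = 429981.75, rounded up to 429982; 429,982 required, 429,982 in favor — approved.
C: 4/5 of 2007186 = 1605748.80, rounded up to 1605749; 1,605,749 required, 1,605,435 in favor — not approved.
D: 4/5 of 17726282 = 14181025.60, rounded up to 14181026; 14,181,026 required, 14,181,026 in favor — approved.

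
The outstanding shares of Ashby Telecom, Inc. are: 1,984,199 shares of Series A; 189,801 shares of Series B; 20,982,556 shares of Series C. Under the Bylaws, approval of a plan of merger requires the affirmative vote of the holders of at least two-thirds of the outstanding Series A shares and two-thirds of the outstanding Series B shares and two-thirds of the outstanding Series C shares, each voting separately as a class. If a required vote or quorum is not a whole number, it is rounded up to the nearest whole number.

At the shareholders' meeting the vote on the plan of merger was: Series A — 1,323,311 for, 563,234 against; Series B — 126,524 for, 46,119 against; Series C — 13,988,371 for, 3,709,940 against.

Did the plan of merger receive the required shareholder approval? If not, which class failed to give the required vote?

Series A: 2/3 of 1984199 = 1322799.33, rounded up to 1322800; 1,322,800 required, 1,323,311 in favor — approved.
Series B: 2/3 of 189801 = 126534; 126,534 required, 126,524 in favor — not approved.
Series C: 2/3 of 20982556 = 13988370.67, rounded up to 13988371; 13,988,371 required, 13,988,371 in favor — approved.

Not approved — the Series B shares did not give the required vote.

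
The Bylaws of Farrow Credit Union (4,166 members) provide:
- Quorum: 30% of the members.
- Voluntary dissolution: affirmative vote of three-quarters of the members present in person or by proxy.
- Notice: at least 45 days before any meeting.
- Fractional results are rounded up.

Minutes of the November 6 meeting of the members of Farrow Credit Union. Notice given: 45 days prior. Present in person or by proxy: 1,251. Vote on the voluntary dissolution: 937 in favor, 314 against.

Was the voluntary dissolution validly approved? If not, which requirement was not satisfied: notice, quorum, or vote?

Notice: 45 days given; 45 required. Satisfied.
Quorum: 30% of 4,166 = 1,249.80, rounded up to 1,250; 1,251 present. Satisfied.
Vote: requires three-fourths of those present (1,251); 3/4 of 1251 = 938.25, rounded up to 939, so 939 needed; 937 in favor. Not satisfied.

Invalid — vote requirement not satisfied.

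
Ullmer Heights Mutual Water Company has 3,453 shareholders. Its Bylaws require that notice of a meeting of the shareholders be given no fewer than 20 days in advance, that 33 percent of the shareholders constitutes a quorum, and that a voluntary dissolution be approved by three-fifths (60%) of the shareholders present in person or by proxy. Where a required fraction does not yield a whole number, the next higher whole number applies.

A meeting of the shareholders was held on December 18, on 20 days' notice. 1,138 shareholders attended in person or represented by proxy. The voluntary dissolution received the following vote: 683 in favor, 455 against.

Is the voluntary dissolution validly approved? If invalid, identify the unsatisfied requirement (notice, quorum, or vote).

Invalid — quorum requirement not satisfied.

Notice: 20 days given; 20 required. Satisfied.
Quorum: 33% of 3,453 = 1,139.49, rounded up to 1,140; 1,138 present. Not satisfied.
Vote: requires three-fifths of those present (1,138); 3/5 of 1138 = 682.80, rounded up to 683, so 683 needed; 683 in favor. Satisfied.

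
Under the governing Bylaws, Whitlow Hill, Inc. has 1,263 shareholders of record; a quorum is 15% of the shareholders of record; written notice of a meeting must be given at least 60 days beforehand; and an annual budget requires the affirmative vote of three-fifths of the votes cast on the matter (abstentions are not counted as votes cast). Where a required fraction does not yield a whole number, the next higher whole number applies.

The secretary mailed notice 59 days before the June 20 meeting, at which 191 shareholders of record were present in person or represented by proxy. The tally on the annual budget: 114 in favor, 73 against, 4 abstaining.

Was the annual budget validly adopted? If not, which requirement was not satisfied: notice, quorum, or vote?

Notice: 59 days given; 60 required. Not satisfied.
Quorum: 15% of 1,263 = 189.45, rounded up to 190; 191 present. Satisfied.
Vote: requires three-fifths of the votes cast (191 − 4 abstaining = 187); 3/5 of 187 = 112.20, rounded up to 113, so 113 needed; 114 in favor. Satisfied.

Invalid — notice requirement not satisfied.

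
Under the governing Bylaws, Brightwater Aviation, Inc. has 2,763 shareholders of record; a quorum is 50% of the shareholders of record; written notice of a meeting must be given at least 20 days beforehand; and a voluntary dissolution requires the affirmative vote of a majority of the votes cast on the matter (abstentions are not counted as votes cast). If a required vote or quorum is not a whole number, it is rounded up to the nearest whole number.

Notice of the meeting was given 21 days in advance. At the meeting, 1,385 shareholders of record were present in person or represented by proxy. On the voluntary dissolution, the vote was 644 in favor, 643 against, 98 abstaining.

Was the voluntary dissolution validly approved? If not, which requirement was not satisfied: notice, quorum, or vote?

Valid — all requirements satisfied.

Notice: 21 days given; 20 required. Satisfied.
Quorum: 50% of 2,763 = 1,381.50, rounded up to 1,382; 1,385 present. Satisfied.
Vote: requires a majority of the votes cast (1,385 − 98 abstaining = 1,287); a majority of 1287 is 644, so 644 needed; 644 in favor. Satisfied.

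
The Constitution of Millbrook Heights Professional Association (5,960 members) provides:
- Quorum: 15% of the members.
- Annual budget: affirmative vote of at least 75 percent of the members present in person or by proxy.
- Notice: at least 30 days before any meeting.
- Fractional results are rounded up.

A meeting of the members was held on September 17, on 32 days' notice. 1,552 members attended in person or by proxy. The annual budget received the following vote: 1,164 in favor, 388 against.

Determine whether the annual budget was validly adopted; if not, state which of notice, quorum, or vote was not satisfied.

Valid — all requirements satisfied.

Notice: 32 days given; 30 required. Satisfied.
Quorum: 15% of 5,960 = 894; 1,552 present. Satisfied.
Vote: requires three-fourths of those present (1,552); 3/4 of 1552 = 1164, so 1,164 needed; 1,164 in favor. Satisfied.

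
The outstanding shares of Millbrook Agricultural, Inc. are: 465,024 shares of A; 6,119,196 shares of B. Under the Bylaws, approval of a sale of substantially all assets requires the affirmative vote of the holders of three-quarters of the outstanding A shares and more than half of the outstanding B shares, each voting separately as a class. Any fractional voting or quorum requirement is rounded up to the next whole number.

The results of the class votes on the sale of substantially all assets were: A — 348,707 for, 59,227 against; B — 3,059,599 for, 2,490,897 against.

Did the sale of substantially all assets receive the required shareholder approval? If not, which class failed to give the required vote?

A: 3/4 of 465024 = 348768; 348,768 required, 348,707 in favor — not approved.
B: a majority of 6119196 is 3059599; 3,059,599 required, 3,059,599 in favor — approved.

Not approved — the A shares did not give the required vote.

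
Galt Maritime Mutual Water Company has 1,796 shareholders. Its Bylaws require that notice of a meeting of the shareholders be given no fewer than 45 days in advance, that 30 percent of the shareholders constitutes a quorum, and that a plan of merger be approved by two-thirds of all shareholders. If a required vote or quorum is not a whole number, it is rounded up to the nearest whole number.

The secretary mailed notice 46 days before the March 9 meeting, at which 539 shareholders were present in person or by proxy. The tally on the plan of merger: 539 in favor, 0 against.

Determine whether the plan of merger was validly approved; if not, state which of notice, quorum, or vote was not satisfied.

Notice: 46 days given; 45 required. Satisfied.
Quorum: 30% of 1,796 = 538.80, rounded up to 539; 539 present. Satisfied.
Vote: requires two-thirds of all shareholders (1,796); 2/3 of 1796 = 1197.33, rounded up to 1198, so 1,198 needed; 539 in favor. Not satisfied.

Invalid — vote requirement not satisfied.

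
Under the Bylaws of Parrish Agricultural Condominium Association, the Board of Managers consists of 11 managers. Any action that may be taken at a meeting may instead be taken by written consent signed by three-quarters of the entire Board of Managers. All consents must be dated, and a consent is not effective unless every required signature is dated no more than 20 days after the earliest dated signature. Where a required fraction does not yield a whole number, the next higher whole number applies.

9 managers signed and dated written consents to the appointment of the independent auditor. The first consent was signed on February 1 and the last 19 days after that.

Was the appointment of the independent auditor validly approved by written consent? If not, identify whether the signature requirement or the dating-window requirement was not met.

Effective — both the signature and dating-window requirements are satisfied.

Signatures required: three-quarters of 11 — 3/4 of 11 = 8.25, rounded up to 9, so 9 needed; 9 signed. Sufficient.
Dating window: the latest signature is 19 days after the earliest; the limit is 20 days. Within the window.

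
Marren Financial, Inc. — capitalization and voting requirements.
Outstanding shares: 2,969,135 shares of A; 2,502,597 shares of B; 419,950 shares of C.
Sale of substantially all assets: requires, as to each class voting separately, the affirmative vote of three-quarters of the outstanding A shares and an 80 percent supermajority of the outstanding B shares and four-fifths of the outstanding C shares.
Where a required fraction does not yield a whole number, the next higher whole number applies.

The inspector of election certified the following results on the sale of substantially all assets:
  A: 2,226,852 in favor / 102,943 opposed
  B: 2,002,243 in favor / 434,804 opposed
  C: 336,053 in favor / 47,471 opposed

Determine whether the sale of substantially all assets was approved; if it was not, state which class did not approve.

A: 3/4 of 2969135 = 2226851.25, rounded up to 2226852; 2,226,852 required, 2,226,852 in favor — approved.
B: 4/5 of 2502597 = 2002077.60, rounded up to 2002078; 2,002,078 required, 2,002,243 in favor — approved.
C: 4/5 of 419950 = 335960; 335,960 required, 336,053 in favor — approved.

Approved — every class gave the required vote.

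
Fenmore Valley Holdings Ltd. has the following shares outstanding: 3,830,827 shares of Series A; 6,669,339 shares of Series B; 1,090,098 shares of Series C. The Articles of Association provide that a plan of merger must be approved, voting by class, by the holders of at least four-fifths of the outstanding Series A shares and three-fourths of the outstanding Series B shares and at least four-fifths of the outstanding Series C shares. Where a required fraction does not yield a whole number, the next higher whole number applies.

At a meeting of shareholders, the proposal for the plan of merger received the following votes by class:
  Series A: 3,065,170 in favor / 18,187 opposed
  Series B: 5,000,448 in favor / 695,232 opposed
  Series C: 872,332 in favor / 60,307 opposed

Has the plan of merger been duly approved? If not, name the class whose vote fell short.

Series A: 4/5 of 3830827 = 3064661.60, rounded up to 3064662; 3,064,662 required, 3,065,170 in favor — approved.
Series B: 3/4 of 6669339 = 5002004.25, rounded up to 5002005; 5,002,005 required, 5,000,448 in favor — not approved.
Series C: 4/5 of 1090098 = 872078.40, rounded up to 872079; 872,079 required, 872,332 in favor — approved.

Not approved — the Series B shares did not give the required vote.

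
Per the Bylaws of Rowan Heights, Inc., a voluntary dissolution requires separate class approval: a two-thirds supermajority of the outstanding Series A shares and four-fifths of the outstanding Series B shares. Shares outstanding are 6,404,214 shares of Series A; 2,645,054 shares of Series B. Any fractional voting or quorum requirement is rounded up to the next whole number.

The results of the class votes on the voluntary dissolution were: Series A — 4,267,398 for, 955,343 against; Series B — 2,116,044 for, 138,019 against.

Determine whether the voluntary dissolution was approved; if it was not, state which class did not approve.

Not approved — the Series A shares did not give the required vote.

Series A: 2/3 of 6404214 = 4269476; 4,269,476 required, 4,267,398 in favor — not approved.
Series B: 4/5 of 2645054 = 2116043.20, rounded up to 2116044; 2,116,044 required, 2,116,044 in favor — approved.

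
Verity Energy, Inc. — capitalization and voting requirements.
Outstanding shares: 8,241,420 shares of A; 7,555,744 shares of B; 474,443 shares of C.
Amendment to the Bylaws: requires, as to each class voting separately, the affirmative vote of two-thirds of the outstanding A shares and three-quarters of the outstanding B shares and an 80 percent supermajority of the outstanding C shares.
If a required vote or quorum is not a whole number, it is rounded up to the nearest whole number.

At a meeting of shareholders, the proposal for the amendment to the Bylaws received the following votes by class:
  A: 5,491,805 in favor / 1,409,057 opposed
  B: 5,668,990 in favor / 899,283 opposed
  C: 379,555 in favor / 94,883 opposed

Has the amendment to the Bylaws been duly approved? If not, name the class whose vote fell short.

A: 2/3 of 8241420 = 5494280; 5,494,280 required, 5,491,805 in favor — not approved.
B: 3/4 of 7555744 = 5666808; 5,666,808 required, 5,668,990 in favor — approved.
C: 4/5 of 474443 = 379554.40, rounded up to 379555; 379,555 required, 379,555 in favor — approved.

Not approved — the A shares did not give the required vote.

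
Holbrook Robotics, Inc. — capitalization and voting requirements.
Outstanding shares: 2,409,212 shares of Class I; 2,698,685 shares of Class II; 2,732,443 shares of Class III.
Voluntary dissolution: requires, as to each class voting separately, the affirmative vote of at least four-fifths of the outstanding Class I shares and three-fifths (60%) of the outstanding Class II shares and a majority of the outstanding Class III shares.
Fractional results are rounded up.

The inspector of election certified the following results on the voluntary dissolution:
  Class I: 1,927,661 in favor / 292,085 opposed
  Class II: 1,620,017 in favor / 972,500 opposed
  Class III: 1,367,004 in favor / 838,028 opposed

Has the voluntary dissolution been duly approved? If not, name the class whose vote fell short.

Class I: 4/5 of 2409212 = 1927369.60, rounded up to 1927370; 1,927,370 required, 1,927,661 in favor — approved.
Class II: 3/5 of 2698685 = 1619211; 1,619,211 required, 1,620,017 in favor — approved.
Class III: a majority of 2732443 is 1366222; 1,366,222 required, 1,367,004 in favor — approved.

Approved — every class gave the required vote.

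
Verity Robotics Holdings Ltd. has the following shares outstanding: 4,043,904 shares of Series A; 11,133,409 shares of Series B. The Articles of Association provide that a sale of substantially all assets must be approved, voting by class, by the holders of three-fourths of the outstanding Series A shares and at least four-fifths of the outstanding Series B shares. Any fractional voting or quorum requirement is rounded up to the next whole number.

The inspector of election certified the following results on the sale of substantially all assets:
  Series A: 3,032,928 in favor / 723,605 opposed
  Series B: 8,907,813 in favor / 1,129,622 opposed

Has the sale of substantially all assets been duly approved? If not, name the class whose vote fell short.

Approved — every class gave the required vote.

Series A: 3/4 of 4043904 = 3032928; 3,032,928 required, 3,032,928 in favor — approved.
Series B: 4/5 of 11133409 = 8906727.20, rounded up to 8906728; 8,906,728 required, 8,907,813 in favor — approved.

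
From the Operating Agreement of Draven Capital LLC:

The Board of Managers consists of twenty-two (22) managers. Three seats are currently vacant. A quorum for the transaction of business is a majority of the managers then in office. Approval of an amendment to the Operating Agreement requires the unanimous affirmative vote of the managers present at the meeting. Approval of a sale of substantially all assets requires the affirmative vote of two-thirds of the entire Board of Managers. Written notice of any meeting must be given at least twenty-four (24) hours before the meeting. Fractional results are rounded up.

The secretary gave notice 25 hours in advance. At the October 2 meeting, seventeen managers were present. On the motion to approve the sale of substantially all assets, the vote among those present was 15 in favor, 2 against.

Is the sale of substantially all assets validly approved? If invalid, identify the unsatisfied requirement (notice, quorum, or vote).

Valid — all requirements satisfied.

Notice: 25 hours given; 24 required (25 ≥ 24). Satisfied.
Quorum: 17 present; quorum is 10. Satisfied.
Vote: the sale of substantially all assets requires two-thirds of the entire Board of Managers (22). 2/3 of 22 = 14.67, rounded up to 15, so 15 affirmative votes are needed; 15 voted in favor. Satisfied.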